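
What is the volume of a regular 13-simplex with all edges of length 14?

For a regular n-simplex with edge a, V = (a^n / n!)·√((n+1)/2^n). With a=14, n=13: V ≈ 5269.3.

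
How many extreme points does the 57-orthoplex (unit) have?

The 57-dimensional cross-polytope has 2n = 2·57 = 114 vertices.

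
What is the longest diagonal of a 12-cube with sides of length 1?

d = √(1² + 1² + ... + 1²) [12 terms] = √(12·1²) = 1√12 ≈ 3.4641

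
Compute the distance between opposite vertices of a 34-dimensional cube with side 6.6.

Diagonal = √34 · 6.6 ≈ 38.4843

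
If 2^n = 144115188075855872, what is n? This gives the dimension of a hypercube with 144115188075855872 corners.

2^n = 144115188075855872 ⇒ n = log_2(144115188075855872) = 57.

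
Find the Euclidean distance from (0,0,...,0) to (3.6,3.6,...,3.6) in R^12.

The space diagonal of an n-cube of side s is s√n. Here 3.6·√12 ≈ 12.4708.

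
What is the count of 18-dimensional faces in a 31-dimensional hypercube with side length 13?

f_18(31-cube) = (31 choose 18) · 2^13 = 1689625190400.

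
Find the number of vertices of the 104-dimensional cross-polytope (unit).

Number of vertices = 2n = 208.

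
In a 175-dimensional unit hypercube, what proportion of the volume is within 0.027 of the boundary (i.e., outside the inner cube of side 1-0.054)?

1 - (1 - 2·0.027)^175 = 1 - 0.946^175 ≈ 0.99994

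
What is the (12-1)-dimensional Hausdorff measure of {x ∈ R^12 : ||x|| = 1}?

S = n·V_n(r)/r = 12·V_12(1)/1 (volume-to-surface relation), giving π^6/60 ≈ 16.0232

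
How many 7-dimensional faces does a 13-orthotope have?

An n-cube has C(n,k)·2^(n-k) k-faces. Here C(13,7)·2^6 = 1716·64 = 109824.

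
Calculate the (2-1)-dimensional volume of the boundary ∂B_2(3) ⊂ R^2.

S_2(3) = 2·π^(2/2)·(3)^1 / Γ(2/2) = 2πr = 2π·3 ≈ 18.8496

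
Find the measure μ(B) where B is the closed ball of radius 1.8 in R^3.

The n-ball volume is π^(n/2)·r^n/Γ(n/2+1). With n=3, r=1.8: V ≈ 24.429.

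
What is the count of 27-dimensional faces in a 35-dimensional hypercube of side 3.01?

Choose 27 of 35 axes to span the face (C(35,27) = 23535820 ways), then fix each of the remaining 8 coordinates at one of its two extreme values (2^8 = 256 ways): 23535820·256 = 6025169920.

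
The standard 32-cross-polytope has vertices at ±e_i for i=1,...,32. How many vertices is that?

Number of vertices = 2n = 64.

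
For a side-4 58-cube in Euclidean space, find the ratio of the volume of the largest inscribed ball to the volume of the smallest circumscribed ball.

The radii are 4/2 and 4√58/2, so the volume ratio is (1/√58)^58 = 58^{-58/2} ≈ 7.25418e-52.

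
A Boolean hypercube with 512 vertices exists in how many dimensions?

Since 2^n = 512, we have n = 9.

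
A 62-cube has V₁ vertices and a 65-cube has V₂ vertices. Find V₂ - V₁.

V₁ = 2^62 = 4611686018427387904. V₂ = 2^65 = 36893488147419103232. V₂ - V₁ = 32281802128991715328.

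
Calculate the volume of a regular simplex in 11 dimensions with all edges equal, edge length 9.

For a regular n-simplex with edge a, V = (a^n / n!)·√((n+1)/2^n). With a=9, n=11: V ≈ 60.178.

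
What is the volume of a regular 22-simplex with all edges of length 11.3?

For a regular n-simplex with edge a, V = (a^n / n!)·√((n+1)/2^n). With a=11.3, n=22: V ≈ 0.306544.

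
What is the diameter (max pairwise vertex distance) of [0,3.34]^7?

d = √(3.34² + 3.34² + ... + 3.34²) [7 terms] = √(7·3.34²) = 3.34√7 ≈ 8.83681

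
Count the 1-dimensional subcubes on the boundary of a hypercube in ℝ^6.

f_1(6-cube) = (6 choose 1) · 2^5 = 192.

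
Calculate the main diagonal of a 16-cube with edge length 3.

The space diagonal of an n-cube of side s is s√n. Here 3·√16 = 12.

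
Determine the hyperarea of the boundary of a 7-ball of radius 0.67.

S_7(0.67) = 2·π^(7/2)·(0.67)^6 / Γ(7/2) ≈ 2.99176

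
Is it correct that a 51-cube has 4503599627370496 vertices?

False. The 51-cube has 2^51 = 2251799813685248 vertices.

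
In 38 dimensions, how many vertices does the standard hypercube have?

An n-cube has 2^n vertices; for n = 38 that is 2^38 = 274877906944.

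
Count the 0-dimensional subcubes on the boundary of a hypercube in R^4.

Number of 0-faces = C(4,0) · 2^(4-0) = 1 · 16 = 16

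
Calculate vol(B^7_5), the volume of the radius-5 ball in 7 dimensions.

Volume = π^{7/2}·(5)^7/Γ(9/2) = 250000·π^3/21 ≈ 369122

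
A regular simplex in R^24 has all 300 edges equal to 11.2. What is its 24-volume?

Volume = 11.2^24 · √(25/2^24) / 24! ≈ 0.0298632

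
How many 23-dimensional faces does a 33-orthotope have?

An n-cube has C(n,k)·2^(n-k) k-faces. Here C(33,23)·2^10 = 92561040·1024 = 94782504960.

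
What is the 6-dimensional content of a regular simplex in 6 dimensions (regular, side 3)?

Volume = 3^6 · √(7/2^6) / 6! ≈ 0.334853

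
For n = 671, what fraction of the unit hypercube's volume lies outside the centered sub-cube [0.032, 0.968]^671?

1 - (1 - 2·0.032)^671 = 1 - 0.936^671 ≈ 1 - 5.322e-20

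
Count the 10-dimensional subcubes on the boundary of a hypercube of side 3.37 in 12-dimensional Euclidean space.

Number of 10-faces = C(12,10) · 2^(12-10) = 66 · 4 = 264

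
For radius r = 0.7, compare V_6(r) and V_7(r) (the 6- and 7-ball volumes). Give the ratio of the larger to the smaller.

V_6(0.7) ≈ 0.607976, V_7(0.7) ≈ 0.389105. The 6-ball is larger by a factor of 1.562.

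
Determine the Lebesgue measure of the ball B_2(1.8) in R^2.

Volume = π^{2/2}·(1.8)^2/Γ(2) ≈ 10.1788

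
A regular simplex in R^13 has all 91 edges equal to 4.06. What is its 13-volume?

V = (4.06^13 / 13!) · √((13+1) / 2^13) ≈ 0.000540664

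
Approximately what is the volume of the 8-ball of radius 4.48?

The n-ball volume is π^(n/2)·r^n/Γ(n/2+1). With n=8, r=4.48: V ≈ 658586.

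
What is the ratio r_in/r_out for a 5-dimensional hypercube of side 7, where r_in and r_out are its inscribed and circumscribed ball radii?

For an n-cube of any side s, the inradius is s/2 and the circumradius is s√n/2, so the ratio is 1/√5 ≈ 0.447214.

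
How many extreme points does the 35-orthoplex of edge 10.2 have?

Number of vertices = 2n = 70.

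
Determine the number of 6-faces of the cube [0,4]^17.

Number of 6-faces = C(17,6) · 2^(17-6) = 12376 · 2048 = 25346048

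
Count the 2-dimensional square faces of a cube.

Choose 2 of 3 axes to span the face (C(3,2) = 3 ways), then fix each of the remaining 1 coordinate at one of its two extreme values (2^1 = 2 ways): 3·2 = 6.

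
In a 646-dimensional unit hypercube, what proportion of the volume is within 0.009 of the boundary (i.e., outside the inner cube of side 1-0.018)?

Shell fraction = 1 - (1-0.018)^646 ≈ 0.999992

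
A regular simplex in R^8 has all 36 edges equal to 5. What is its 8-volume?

V_8 = √(9) · 5^8 / (8! · 2^(8/2)) ≈ 1.81652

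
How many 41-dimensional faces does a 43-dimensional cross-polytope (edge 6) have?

Number of 41-faces = 2^(41+1) · C(43,41+1) = 4398046511104 · 43 = 189115999977472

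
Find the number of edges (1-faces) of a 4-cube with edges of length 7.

An n-cube has C(n,k)·2^(n-k) k-faces. Here C(4,1)·2^3 = 4·8 = 32.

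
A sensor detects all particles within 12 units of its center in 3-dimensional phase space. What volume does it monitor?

V_3(12) = π^(3/2) · (12)^3 / Γ(3/2 + 1) = 2304·π ≈ 7238.23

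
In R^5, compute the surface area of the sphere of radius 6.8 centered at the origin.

S = n·V_n(r)/r = 5·V_5(6.8)/6.8 (volume-to-surface relation), giving 56273.5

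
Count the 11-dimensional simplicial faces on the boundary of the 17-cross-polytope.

An n-cross-polytope has 2^(k+1)·C(n,k+1) k-faces. Here 2^12·C(17,12) = 4096·6188 = 25346048.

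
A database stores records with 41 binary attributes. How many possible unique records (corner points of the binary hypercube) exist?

Number of vertices = 2^41 = 2199023255552.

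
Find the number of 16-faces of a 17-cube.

An n-cube has C(n,k)·2^(n-k) k-faces. Here C(17,16)·2^1 = 17·2 = 34.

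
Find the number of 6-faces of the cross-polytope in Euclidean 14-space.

Number of 6-faces = 2^(6+1) · C(14,6+1) = 128 · 3432 = 439296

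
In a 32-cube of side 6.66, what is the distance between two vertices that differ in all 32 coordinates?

Diagonal = √32 · 6.66 ≈ 37.6746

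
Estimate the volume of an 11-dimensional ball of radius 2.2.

The n-ball volume is π^(n/2)·r^n/Γ(n/2+1). With n=11, r=2.2: V ≈ 11009.2.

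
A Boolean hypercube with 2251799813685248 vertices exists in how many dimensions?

2^n = 2251799813685248 ⇒ n = log_2(2251799813685248) = 51.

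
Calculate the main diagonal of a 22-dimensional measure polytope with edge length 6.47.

||(6.47,6.47,...,6.47)|| = √(22)·6.47 ≈ 30.347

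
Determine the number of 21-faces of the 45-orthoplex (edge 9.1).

Number of 21-faces = 2^(21+1) · C(45,21+1) = 4194304 · 4116715363800 = 17266755717247795200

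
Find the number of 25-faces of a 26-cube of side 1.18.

Number of 25-faces = C(26,25) · 2^(26-25) = 26 · 2 = 52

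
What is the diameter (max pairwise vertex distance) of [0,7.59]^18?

The space diagonal of an n-cube of side s is s√n. Here 7.59·√18 ≈ 32.2016.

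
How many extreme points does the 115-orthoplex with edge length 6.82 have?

The vertices are ±e_1, ..., ±e_115, so there are 2·115 = 230.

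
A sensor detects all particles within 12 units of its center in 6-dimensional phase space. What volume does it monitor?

V_6(12) = π^(6/2) · (12)^6 / Γ(6/2 + 1) = 497664·π^3 ≈ 1.54307e+07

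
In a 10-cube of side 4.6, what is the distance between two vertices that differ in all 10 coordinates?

d = √(4.6² + 4.6² + ... + 4.6²) [10 terms] = √(10·4.6²) = 4.6√10 ≈ 14.5465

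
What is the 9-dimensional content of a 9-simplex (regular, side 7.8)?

V_9 = √(10) · 7.8^9 / (9! · 2^(9/2)) ≈ 41.1579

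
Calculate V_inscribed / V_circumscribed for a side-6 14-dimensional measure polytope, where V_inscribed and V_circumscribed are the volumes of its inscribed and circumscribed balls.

Volume scales as r^n, and r_in/r_out = 1/√14, giving (1/√14)^14 ≈ 9.48645e-09.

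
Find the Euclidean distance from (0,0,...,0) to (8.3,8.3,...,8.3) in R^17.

The space diagonal of an n-cube of side s is s√n. Here 8.3·√17 ≈ 34.2218.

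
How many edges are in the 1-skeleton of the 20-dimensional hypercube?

The 20-cube has n·2^(n-1) = 20·2^19 = 20·524288 = 10485760 edges.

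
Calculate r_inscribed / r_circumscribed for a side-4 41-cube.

r_in / r_out = (4/2) / (4√41/2) = 1/√41 ≈ 0.156174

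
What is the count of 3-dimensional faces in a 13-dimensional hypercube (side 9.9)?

An n-cube has C(n,k)·2^(n-k) k-faces. Here C(13,3)·2^10 = 286·1024 = 292864.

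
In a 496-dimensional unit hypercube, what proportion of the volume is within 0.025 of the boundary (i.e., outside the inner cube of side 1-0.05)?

1 - (1 - 2·0.025)^496 = 1 - 0.95^496 ≈ 1 - 8.931e-12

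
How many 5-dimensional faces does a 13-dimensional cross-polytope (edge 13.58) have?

Each 5-face is the convex hull of 6 vertices, one chosen as ±e_i from each of 6 distinct axes: 2^6·C(13,6) = 109824.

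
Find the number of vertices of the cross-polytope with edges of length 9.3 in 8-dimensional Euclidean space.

f_0(8-orthoplex) = 2^1 · (8 choose 1) = 16.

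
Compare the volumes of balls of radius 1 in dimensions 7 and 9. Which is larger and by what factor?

V_7(1) ≈ 4.72477, V_9(1) ≈ 3.29851. The 7-ball is larger by a factor of 1.432.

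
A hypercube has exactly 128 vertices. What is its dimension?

2^n = 128 ⇒ n = log_2(128) = 7.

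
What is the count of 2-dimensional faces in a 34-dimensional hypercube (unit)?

Choose 2 of 34 axes to span the face (C(34,2) = 561 ways), then fix each of the remaining 32 coordinates at one of its two extreme values (2^32 = 4294967296 ways): 561·4294967296 = 2409476653056.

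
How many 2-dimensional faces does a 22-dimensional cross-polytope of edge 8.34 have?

An n-cross-polytope has 2^(k+1)·C(n,k+1) k-faces. Here 2^3·C(22,3) = 8·1540 = 12320.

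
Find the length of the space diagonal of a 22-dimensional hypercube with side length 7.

Diagonal = √22 · 7 ≈ 32.8329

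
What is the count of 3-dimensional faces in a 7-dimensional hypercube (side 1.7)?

An n-cube has C(n,k)·2^(n-k) k-faces. Here C(7,3)·2^4 = 35·16 = 560.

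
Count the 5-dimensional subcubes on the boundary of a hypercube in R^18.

f_5(18-cube) = (18 choose 5) · 2^13 = 70189056.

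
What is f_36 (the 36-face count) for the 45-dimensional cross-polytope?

Each 36-face is the convex hull of 37 vertices, one chosen as ±e_i from each of 37 distinct axes: 2^37·C(45,37) = 29625405538345943040.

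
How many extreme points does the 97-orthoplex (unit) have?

The vertices are ±e_1, ..., ±e_97, so there are 2·97 = 194.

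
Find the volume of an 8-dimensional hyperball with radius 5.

Volume = π^{8/2}·(5)^8/Γ(5) = 390625·π^4/24 ≈ 1.58543e+06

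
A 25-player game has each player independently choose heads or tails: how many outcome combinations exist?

An n-cube has 2^n vertices; for n = 25 that is 2^25 = 33554432.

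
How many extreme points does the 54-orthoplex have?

An n-cross-polytope has 2n vertices; here n = 54, giving 108.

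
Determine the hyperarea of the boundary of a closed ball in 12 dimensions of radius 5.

S = n·V_n(r)/r = 12·V_12(5)/5 (volume-to-surface relation), giving 9765625·π^6/12 ≈ 7.82381e+08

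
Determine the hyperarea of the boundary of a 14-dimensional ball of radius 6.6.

S_14(6.6) = 2·π^(14/2)·(6.6)^13 / Γ(14/2) ≈ 3.78284e+11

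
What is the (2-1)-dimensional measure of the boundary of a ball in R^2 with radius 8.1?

S = n·V_n(r)/r = 2·V_2(8.1)/8.1 (volume-to-surface relation), giving 2πr = 2π·8.1 ≈ 50.8938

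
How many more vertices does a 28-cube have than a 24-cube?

The 28-cube has 2^28 = 268435456 vertices. The 24-cube has 2^24 = 16777216 vertices. Difference: 268435456 - 16777216 = 251658240.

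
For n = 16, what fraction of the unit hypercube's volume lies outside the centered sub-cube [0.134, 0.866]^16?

1 - (1 - 2·0.134)^16 = 1 - 0.732^16 ≈ 0.993205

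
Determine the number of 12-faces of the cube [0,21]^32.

An n-cube has C(n,k)·2^(n-k) k-faces. Here C(32,12)·2^20 = 225792840·1048576 = 236760952995840.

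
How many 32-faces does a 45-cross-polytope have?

Number of 32-faces = 2^(32+1) · C(45,32+1) = 8589934592 · 28760021745 = 247046705654047703040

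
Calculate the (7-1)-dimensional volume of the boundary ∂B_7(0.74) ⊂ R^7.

S_7(0.74) = 2·π^(7/2)·(0.74)^6 / Γ(7/2) ≈ 5.43086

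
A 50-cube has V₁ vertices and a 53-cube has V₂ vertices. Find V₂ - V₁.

V₁ = 2^50 = 1125899906842624. V₂ = 2^53 = 9007199254740992. V₂ - V₁ = 7881299347898368.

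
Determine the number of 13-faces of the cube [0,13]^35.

f_13(35-cube) = (35 choose 13) · 2^22 = 6192209539891200.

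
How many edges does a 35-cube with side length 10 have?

Number of 1-faces = C(35,1)·2^(35-1) = 35·17179869184 = 601295421440.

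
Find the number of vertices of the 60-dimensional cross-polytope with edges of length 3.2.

Number of vertices = 2n = 120.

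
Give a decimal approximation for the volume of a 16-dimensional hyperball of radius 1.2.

The n-ball volume is π^(n/2)·r^n/Γ(n/2+1). With n=16, r=1.2: V ≈ 4.35089.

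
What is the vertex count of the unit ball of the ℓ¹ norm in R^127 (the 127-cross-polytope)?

An n-cross-polytope has 2n vertices; here n = 127, giving 254.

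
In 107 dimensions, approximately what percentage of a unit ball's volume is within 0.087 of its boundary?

1 - (1-0.087)^107 ≈ 0.999941 ≈ 99.9941%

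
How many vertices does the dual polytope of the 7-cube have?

Number of vertices = 2n = 14.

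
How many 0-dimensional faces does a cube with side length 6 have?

Number of 0-faces = C(3,0) · 2^(3-0) = 1 · 8 = 8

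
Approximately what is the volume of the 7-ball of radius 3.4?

The n-ball volume is π^(n/2)·r^n/Γ(n/2+1). With n=7, r=3.4: V ≈ 24816.1.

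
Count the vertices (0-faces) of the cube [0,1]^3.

Each vertex is a binary string of length 3, so there are 2^3 = 8.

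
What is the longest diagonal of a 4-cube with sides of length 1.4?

d = √(1.4² + 1.4² + ... + 1.4²) [4 terms] = √(4·1.4²) = 1.4√4 = 2.8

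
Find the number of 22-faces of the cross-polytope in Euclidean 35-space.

Each 22-face is the convex hull of 23 vertices, one chosen as ±e_i from each of 23 distinct axes: 2^23·C(35,23) = 6999889045094400.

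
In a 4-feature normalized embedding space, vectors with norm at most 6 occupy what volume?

V_4(6) = π^(4/2) · (6)^4 / Γ(4/2 + 1) = 648·π^2 ≈ 6395.5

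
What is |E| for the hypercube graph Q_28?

Number of 1-faces = C(28,1)·2^(28-1) = 28·134217728 = 3758096384.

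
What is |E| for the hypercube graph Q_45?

Number of 1-faces = C(45,1)·2^(45-1) = 45·17592186044416 = 791648371998720.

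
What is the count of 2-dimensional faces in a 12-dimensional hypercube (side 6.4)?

f_2(12-cube) = (12 choose 2) · 2^10 = 67584.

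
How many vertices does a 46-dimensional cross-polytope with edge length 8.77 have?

An n-cross-polytope has 2n vertices; here n = 46, giving 92.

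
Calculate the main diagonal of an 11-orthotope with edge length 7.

The space diagonal of an n-cube of side s is s√n. Here 7·√11 ≈ 23.2164.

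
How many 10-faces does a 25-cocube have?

An n-cross-polytope has 2^(k+1)·C(n,k+1) k-faces. Here 2^11·C(25,11) = 2048·4457400 = 9128755200.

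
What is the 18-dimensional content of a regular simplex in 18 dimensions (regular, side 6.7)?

V_18 = √(19) · 6.7^18 / (18! · 2^(18/2)) ≈ 0.000984266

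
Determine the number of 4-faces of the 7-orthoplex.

An n-cross-polytope has 2^(k+1)·C(n,k+1) k-faces. Here 2^5·C(7,5) = 32·21 = 672.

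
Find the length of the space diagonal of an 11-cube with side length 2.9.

d = √(2.9² + 2.9² + ... + 2.9²) [11 terms] = √(11·2.9²) = 2.9√11 ≈ 9.61821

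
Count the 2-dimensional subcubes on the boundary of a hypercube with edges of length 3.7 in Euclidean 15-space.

Number of 2-faces = C(15,2) · 2^(15-2) = 105 · 8192 = 860160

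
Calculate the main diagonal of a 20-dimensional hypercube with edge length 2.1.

||(2.1,2.1,...,2.1)|| = √(20)·2.1 ≈ 9.39149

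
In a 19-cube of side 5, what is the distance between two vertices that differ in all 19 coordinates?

The space diagonal of an n-cube of side s is s√n. Here 5·√19 ≈ 21.7945.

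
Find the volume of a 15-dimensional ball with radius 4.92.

V_15(4.92) = π^(15/2) · (4.92)^15 / Γ(15/2 + 1) ≈ 9.13916e+09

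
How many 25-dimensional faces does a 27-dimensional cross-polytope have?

f_25(27-orthoplex) = 2^26 · (27 choose 26) = 1811939328.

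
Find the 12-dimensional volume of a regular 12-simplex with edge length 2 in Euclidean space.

V_12 = √(13) · 2^12 / (12! · 2^(12/2)) ≈ 4.81742e-07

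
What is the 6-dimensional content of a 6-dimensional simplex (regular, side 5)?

Volume = 5^6 · √(7/2^6) / 6! ≈ 7.17706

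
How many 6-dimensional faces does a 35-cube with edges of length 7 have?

Number of 6-faces = C(35,6) · 2^(35-6) = 1623160 · 536870912 = 871427389521920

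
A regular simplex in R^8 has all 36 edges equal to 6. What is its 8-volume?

Volume = 6^8 · √(9/2^8) / 8! ≈ 7.81071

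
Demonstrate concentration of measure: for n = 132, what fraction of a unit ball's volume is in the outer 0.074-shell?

1 - (1-0.074)^132 ≈ 0.999961 ≈ 99.996086%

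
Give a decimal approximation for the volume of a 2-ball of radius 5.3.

Volume = π^{2/2}·(5.3)^2/Γ(2) ≈ 88.2473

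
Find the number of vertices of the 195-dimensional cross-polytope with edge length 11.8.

The vertices are ±e_1, ..., ±e_195, so there are 2·195 = 390.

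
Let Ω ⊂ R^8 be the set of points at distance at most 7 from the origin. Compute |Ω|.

V = 5764801·π^4/24 ≈ 2.33977e+07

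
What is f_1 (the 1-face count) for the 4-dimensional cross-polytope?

Number of 1-faces = 2^(1+1) · C(4,1+1) = 4 · 6 = 24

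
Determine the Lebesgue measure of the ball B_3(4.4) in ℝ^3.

The n-ball volume is π^(n/2)·r^n/Γ(n/2+1). With n=3, r=4.4: V ≈ 356.818.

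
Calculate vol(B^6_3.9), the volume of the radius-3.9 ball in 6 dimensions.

The n-ball volume is π^(n/2)·r^n/Γ(n/2+1). With n=6, r=3.9: V ≈ 18183.9.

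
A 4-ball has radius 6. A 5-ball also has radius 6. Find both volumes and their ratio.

V_4(6) ≈ 6395.5. V_5(6) ≈ 40931.2. Ratio V_4/V_5 ≈ 0.1562.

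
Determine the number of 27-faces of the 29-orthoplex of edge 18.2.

Each 27-face is the convex hull of 28 vertices, one chosen as ±e_i from each of 28 distinct axes: 2^28·C(29,28) = 7784628224.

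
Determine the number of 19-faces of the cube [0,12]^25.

f_19(25-cube) = (25 choose 19) · 2^6 = 11334400.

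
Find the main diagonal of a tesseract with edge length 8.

The space diagonal of an n-cube of side s is s√n. Here 8·√4 = 16.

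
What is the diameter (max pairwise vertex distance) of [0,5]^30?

The space diagonal of an n-cube of side s is s√n. Here 5·√30 ≈ 27.3861.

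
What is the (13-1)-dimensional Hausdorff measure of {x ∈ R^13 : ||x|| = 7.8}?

S_13(7.8) = 2·π^(13/2)·(7.8)^12 / Γ(13/2) ≈ 6.00371e+11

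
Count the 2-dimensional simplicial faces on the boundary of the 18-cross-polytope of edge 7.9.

Number of 2-faces = 2^(2+1) · C(18,2+1) = 8 · 816 = 6528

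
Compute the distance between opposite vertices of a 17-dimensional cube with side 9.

||(9,9,...,9)|| = √(17)·9 ≈ 37.108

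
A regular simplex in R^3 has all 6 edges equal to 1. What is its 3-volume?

Volume = (√2/12) · 1³ = 0.117851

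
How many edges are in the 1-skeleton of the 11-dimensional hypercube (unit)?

The 11-cube has n·2^(n-1) = 11·2^10 = 11·1024 = 11264 edges.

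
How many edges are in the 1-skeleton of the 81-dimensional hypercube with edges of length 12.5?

The 81-cube has n·2^(n-1) = 81·2^80 = 81·1208925819614629174706176 = 97922991388784963151200256 edges.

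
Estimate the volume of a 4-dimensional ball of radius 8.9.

Volume = π^{4/2}·(8.9)^4/Γ(3) ≈ 30962.1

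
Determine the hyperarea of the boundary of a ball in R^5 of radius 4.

|∂B_5(4)| = 2048·π^2/3 ≈ 6737.65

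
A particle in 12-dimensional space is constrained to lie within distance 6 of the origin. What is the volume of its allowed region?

Volume = π^{12/2}·(6)^12/Γ(7) = 15116544·π^6/5 ≈ 2.90658e+09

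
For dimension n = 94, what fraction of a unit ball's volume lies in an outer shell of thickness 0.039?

1 - (1-0.039)^94 ≈ 0.976232 ≈ 97.62%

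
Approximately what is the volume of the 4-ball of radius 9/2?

V = 6561·π^2/32 ≈ 2023.58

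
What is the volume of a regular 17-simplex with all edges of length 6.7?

V = (6.7^17 / 17!) · √((17+1) / 2^17) ≈ 0.00363986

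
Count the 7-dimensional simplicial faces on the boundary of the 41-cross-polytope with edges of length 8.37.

An n-cross-polytope has 2^(k+1)·C(n,k+1) k-faces. Here 2^8·C(41,8) = 256·95548245 = 24460350720.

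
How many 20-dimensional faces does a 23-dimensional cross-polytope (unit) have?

An n-cross-polytope has 2^(k+1)·C(n,k+1) k-faces. Here 2^21·C(23,21) = 2097152·253 = 530579456.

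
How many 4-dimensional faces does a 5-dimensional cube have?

f_4(5-cube) = (5 choose 4) · 2^1 = 10.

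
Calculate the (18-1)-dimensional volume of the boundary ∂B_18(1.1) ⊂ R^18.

|∂B_18(1.1)| ≈ 7.47367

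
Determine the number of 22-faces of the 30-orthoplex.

f_22(30-orthoplex) = 2^23 · (30 choose 23) = 17077528166400.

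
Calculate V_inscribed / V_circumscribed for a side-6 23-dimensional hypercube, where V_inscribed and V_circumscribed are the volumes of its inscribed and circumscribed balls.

Volume scales as r^n, and r_in/r_out = 1/√23, giving (1/√23)^23 ≈ 2.18842e-16.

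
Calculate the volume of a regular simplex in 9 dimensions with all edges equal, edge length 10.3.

Volume = 10.3^9 · √(10/2^9) / 9! ≈ 502.501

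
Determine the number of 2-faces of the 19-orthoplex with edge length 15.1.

Each 2-face is the convex hull of 3 vertices, one chosen as ±e_i from each of 3 distinct axes: 2^3·C(19,3) = 7752.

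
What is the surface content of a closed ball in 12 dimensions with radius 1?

The surface area of an n-ball is 2π^(n/2) r^(n-1) / Γ(n/2). For n=12, r=1: π^6/60 ≈ 16.0232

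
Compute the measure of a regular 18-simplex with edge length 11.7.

Volume = 11.7^18 · √(19/2^18) / 18! ≈ 22.4446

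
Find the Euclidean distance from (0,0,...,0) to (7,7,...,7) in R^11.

The space diagonal of an n-cube of side s is s√n. Here 7·√11 ≈ 23.2164.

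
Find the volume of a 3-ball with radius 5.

Volume = π^{3/2}·(5)^3/Γ(5/2) = 500·π/3 ≈ 523.599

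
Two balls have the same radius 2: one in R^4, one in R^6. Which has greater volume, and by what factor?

V_4(2) ≈ 78.9568, V_6(2) ≈ 330.734. The 6-ball is larger by a factor of 4.189.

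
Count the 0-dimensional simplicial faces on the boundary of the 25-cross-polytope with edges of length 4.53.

Number of 0-faces = 2^(0+1) · C(25,0+1) = 2 · 25 = 50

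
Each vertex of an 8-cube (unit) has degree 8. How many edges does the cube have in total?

Number of 1-faces = C(8,1)·2^(8-1) = 8·128 = 1024.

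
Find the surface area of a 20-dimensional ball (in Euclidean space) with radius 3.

The surface area of an n-ball is 2π^(n/2) r^(n-1) / Γ(n/2). For n=20, r=3: 14348907·π^10/2240 ≈ 5.99887e+08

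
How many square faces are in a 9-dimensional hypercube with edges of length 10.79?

f_2(9-cube) = (9 choose 2) · 2^7 = 4608.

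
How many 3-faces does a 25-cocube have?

Each 3-face is the convex hull of 4 vertices, one chosen as ±e_i from each of 4 distinct axes: 2^4·C(25,4) = 202400.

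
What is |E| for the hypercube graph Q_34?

The 34-cube has n·2^(n-1) = 34·2^33 = 34·8589934592 = 292057776128 edges.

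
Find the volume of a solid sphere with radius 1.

The n-ball volume is π^(n/2)·r^n/Γ(n/2+1). With n=3, r=1: V = 4·π/3 ≈ 4.18879.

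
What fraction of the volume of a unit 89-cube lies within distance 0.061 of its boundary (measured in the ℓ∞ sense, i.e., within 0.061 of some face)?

The inner cube has side 1-2·0.061 = 0.878 and volume (0.878)^89 ≈ 9.354e-06, so the shell holds 0.999991 of the volume.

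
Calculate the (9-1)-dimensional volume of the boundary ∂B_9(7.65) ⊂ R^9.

S_9(7.65) = 2·π^(9/2)·(7.65)^8 / Γ(9/2) ≈ 3.48218e+08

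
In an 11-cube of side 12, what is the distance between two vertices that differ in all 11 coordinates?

The space diagonal of an n-cube of side s is s√n. Here 12·√11 ≈ 39.7995.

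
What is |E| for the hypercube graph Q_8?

Number of 1-faces = C(8,1)·2^(8-1) = 8·128 = 1024.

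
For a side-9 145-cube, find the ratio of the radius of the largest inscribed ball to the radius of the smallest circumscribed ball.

r_in / r_out = (9/2) / (9√145/2) = 1/√145 ≈ 0.0830455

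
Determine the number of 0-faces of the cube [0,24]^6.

An n-cube has C(n,k)·2^(n-k) k-faces. Here C(6,0)·2^6 = 1·64 = 64.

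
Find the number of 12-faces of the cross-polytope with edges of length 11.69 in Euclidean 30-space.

An n-cross-polytope has 2^(k+1)·C(n,k+1) k-faces. Here 2^13·C(30,13) = 8192·119759850 = 981072691200.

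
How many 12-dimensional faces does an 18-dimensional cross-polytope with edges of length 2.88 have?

Each 12-face is the convex hull of 13 vertices, one chosen as ±e_i from each of 13 distinct axes: 2^13·C(18,13) = 70189056.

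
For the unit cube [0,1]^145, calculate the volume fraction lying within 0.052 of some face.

The inner cube has side 1-2·0.052 = 0.896 and volume (0.896)^145 ≈ 1.215e-07, so the shell holds 0.9999998785 of the volume.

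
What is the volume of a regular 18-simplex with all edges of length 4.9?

V = (4.9^18 / 18!) · √((18+1) / 2^18) ≈ 3.52611e-06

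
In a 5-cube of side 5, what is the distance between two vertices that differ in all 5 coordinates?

Diagonal = √5 · 5 ≈ 11.1803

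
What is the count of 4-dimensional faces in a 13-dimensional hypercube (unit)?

Choose 4 of 13 axes to span the face (C(13,4) = 715 ways), then fix each of the remaining 9 coordinates at one of its two extreme values (2^9 = 512 ways): 715·512 = 366080.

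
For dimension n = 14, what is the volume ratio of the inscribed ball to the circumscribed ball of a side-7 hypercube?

V_in/V_out = n^(-n/2) = 14^(-14/2) ≈ 9.48645e-09.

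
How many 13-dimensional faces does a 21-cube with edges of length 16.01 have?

An n-cube has C(n,k)·2^(n-k) k-faces. Here C(21,13)·2^8 = 203490·256 = 52093440.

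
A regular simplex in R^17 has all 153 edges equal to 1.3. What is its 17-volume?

For a regular n-simplex with edge a, V = (a^n / n!)·√((n+1)/2^n). With a=1.3, n=17: V ≈ 2.85003e-15.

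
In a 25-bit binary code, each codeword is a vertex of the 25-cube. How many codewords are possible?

An n-cube has 2^n vertices; for n = 25 that is 2^25 = 33554432.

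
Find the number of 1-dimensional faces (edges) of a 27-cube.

Number of 1-faces = C(27,1)·2^(27-1) = 27·67108864 = 1811939328.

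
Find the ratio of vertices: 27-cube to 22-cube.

The 27-cube has 2^27 = 134217728 vertices. The 22-cube has 2^22 = 4194304 vertices. Ratio: 134217728/4194304 = 32.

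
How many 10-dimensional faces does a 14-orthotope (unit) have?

f_10(14-cube) = (14 choose 10) · 2^4 = 16016.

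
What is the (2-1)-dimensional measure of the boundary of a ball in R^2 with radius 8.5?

S = n·V_n(r)/r = 2·V_2(8.5)/8.5 (volume-to-surface relation), giving 2πr = 2π·8.5 ≈ 53.4071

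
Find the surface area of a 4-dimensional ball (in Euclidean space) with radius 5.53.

S_4(5.53) = 2·π^(4/2)·(5.53)^3 / Γ(4/2) ≈ 3338.14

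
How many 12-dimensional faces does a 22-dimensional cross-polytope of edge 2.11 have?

Each 12-face is the convex hull of 13 vertices, one chosen as ±e_i from each of 13 distinct axes: 2^13·C(22,13) = 4074864640.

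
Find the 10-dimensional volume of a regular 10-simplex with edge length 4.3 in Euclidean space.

Volume = 4.3^10 · √(11/2^10) / 10! ≈ 0.061726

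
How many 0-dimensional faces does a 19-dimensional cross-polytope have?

Number of 0-faces = 2^(0+1) · C(19,0+1) = 2 · 19 = 38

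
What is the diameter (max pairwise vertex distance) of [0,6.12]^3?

d = √(6.12² + 6.12² + ... + 6.12²) [3 terms] = √(3·6.12²) = 6.12√3 ≈ 10.6002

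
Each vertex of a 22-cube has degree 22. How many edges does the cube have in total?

Number of 1-faces = C(22,1)·2^(22-1) = 22·2097152 = 46137344.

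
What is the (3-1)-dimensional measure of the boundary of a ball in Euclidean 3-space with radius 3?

The surface area of an n-ball is 2π^(n/2) r^(n-1) / Γ(n/2). For n=3, r=3: 4πr² = 4π·(3)² ≈ 113.097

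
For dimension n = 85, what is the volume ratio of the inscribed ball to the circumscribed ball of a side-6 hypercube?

V_in / V_out = (r_in/r_out)^85 = (1/√85)^85 = 85^(-85/2) ≈ 9.99299e-83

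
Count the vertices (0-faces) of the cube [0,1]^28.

Each vertex is a binary string of length 28, so there are 2^28 = 268435456.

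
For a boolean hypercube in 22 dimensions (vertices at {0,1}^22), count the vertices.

The 22-cube has 2^22 = 4194304 vertices.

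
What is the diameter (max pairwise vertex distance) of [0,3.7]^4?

The space diagonal of an n-cube of side s is s√n. Here 3.7·√4 = 7.4.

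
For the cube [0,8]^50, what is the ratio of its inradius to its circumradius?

For an n-cube of any side s, the inradius is s/2 and the circumradius is s√n/2, so the ratio is 1/√50 ≈ 0.141421.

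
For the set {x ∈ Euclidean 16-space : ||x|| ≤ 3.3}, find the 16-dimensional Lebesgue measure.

The n-ball volume is π^(n/2)·r^n/Γ(n/2+1). With n=16, r=3.3: V ≈ 4.65481e+07.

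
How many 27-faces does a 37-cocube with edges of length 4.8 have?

Number of 27-faces = 2^(27+1) · C(37,27+1) = 268435456 · 124403620 = 33394342462750720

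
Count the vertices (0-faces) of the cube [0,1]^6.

Each vertex is a binary string of length 6, so there are 2^6 = 64.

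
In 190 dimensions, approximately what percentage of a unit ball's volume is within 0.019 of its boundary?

1 - (1-0.019)^190 ≈ 0.973872 ≈ 97.39%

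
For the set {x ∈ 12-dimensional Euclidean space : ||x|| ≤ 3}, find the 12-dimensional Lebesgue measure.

V_12(3) = π^(12/2) · (3)^12 / Γ(12/2 + 1) = 59049·π^6/80 ≈ 709613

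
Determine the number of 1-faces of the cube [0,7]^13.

An n-cube has C(n,k)·2^(n-k) k-faces. Here C(13,1)·2^12 = 13·4096 = 53248.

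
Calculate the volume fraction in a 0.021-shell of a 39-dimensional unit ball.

Shell fraction = 1 - (1-0.021)^39 ≈ 0.562956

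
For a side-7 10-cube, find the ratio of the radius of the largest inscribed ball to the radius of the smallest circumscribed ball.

For an n-cube of any side s, the inradius is s/2 and the circumradius is s√n/2, so the ratio is 1/√10 ≈ 0.316228.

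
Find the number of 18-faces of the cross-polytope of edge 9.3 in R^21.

Number of 18-faces = 2^(18+1) · C(21,18+1) = 524288 · 210 = 110100480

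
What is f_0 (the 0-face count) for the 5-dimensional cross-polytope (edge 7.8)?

Number of 0-faces = 2^(0+1) · C(5,0+1) = 2 · 5 = 10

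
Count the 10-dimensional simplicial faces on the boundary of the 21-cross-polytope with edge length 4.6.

f_10(21-orthoplex) = 2^11 · (21 choose 11) = 722362368.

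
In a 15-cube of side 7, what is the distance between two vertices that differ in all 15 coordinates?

d = √(7² + 7² + ... + 7²) [15 terms] = √(15·7²) = 7√15 ≈ 27.1109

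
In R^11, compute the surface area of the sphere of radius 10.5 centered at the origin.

|∂B_11(10.5)| = 88253338509·π^5/80 ≈ 3.37591e+11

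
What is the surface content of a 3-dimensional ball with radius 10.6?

|∂B_3(10.6)| = 4πr² = 4π·(10.6)² ≈ 1411.96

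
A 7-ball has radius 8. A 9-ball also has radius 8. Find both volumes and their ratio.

V_7(8) ≈ 9.90855e+06. V_9(8) ≈ 4.42718e+08. Ratio V_7/V_9 ≈ 0.02238.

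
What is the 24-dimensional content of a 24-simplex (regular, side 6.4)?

For a regular n-simplex with edge a, V = (a^n / n!)·√((n+1)/2^n). With a=6.4, n=24: V ≈ 4.38757e-08.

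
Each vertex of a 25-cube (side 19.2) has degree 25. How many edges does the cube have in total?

An n-cube has n·2^(n-1) edges. With n = 25: 25·16777216 = 419430400.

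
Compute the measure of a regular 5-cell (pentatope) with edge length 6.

V_4 = √(5) · 6^4 / (4! · 2^(4/2)) ≈ 30.1869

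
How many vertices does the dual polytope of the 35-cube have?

The 35-dimensional cross-polytope has 2n = 2·35 = 70 vertices.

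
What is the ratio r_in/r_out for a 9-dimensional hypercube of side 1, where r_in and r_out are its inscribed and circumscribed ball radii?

r_in = 1/2 (half the side); r_out = 1√9/2 (half the diagonal). Ratio = 1/√9 ≈ 0.333333.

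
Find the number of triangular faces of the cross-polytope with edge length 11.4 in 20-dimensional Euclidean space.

Number of 2-faces = 2^(2+1) · C(20,2+1) = 8 · 1140 = 9120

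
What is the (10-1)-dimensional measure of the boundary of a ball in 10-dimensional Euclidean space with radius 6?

S_10(6) = 2·π^(10/2)·(6)^9 / Γ(10/2) = 839808·π^5 ≈ 2.56998e+08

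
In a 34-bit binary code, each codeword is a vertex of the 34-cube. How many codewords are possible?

The 34-cube has 2^34 = 17179869184 vertices.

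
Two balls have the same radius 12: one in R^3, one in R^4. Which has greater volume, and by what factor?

V_3(12) ≈ 7238.23, V_4(12) ≈ 102328. The 4-ball is larger by a factor of 14.14.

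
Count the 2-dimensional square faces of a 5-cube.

Choose 2 of 5 axes to span the face (C(5,2) = 10 ways), then fix each of the remaining 3 coordinates at one of its two extreme values (2^3 = 8 ways): 10·8 = 80.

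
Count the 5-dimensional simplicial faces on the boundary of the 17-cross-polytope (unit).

An n-cross-polytope has 2^(k+1)·C(n,k+1) k-faces. Here 2^6·C(17,6) = 64·12376 = 792064.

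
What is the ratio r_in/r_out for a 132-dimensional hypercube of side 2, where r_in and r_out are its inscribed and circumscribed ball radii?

For an n-cube of any side s, the inradius is s/2 and the circumradius is s√n/2, so the ratio is 1/√132 ≈ 0.0870388.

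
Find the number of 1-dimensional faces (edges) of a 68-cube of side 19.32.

An n-cube has n·2^(n-1) edges. With n = 68: 68·147573952589676412928 = 10035028776097996079104.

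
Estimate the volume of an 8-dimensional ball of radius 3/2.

Volume = π^{8/2}·(3/2)^8/Γ(5) = 2187·π^4/2048 ≈ 104.02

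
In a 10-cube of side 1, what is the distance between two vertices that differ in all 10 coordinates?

||(1,1,...,1)|| = √(10)·1 ≈ 3.16228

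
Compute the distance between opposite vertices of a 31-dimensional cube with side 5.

The space diagonal of an n-cube of side s is s√n. Here 5·√31 ≈ 27.8388.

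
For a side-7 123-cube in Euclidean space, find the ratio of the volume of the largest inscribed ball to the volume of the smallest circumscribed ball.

The radii are 7/2 and 7√123/2, so the volume ratio is (1/√123)^123 = 123^{-123/2} ≈ 2.95689e-129.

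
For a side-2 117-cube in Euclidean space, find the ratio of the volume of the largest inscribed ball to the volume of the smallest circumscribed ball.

The radii are 2/2 and 2√117/2, so the volume ratio is (1/√117)^117 = 117^{-117/2} ≈ 1.02595e-121.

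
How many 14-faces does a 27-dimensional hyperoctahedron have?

Each 14-face is the convex hull of 15 vertices, one chosen as ±e_i from each of 15 distinct axes: 2^15·C(27,15) = 569634324480.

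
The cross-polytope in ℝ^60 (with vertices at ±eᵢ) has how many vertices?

The 60-dimensional cross-polytope has 2n = 2·60 = 120 vertices.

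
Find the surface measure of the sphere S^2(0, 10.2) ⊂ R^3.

S = n·V_n(r)/r = 3·V_3(10.2)/10.2 (volume-to-surface relation), giving 4πr² = 4π·(10.2)² ≈ 1307.41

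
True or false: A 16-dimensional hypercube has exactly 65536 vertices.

True. The 16-cube has 2^16 = 65536 vertices.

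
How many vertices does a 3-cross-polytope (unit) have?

An n-cross-polytope has 2^(k+1)·C(n,k+1) k-faces. Here 2^1·C(3,1) = 2·3 = 6.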